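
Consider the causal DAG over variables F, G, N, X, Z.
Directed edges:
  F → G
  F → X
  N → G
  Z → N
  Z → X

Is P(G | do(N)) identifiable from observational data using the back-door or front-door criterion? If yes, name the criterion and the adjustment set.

desc(N)\{N}={G}; candidates ⊆ {F,X,Z}.
∅: N⊥G given ∅ in G with N→· removed — back-door holds.
P(G|do(N)) = P(G|N) — no adjustment needed.

P(G|do(N)): backdoor, adjust for ∅.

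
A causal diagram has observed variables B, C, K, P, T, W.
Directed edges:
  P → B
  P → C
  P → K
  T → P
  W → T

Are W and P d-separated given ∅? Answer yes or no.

No — W and P are d-connected given ∅.

Bayes-Ball from W | ∅ reaches {B,C,K,P,T}.
P ∈ reach(W|∅) ⇒ W ⊥̸ P | ∅.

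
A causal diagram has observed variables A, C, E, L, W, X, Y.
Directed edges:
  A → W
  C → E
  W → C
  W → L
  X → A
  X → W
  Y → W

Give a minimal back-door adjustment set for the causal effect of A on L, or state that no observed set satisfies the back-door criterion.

A→L: minimal back-door set {X}.

desc(A)\{A}={C,E,L,W}; candidates ⊆ {X,Y}.
size 0: {}; under {} A still reaches {C,E,L,W,X} ∋ L.
{X}: A⊥L given {X} in G with A→· removed — back-door holds.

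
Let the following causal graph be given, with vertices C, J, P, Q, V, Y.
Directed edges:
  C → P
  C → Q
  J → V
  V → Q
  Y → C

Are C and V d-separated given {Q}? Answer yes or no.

No — C and V are d-connected given {Q}.

Bayes-Ball from C | {Q} reaches {J,P,V,Y}.
V ∈ reach(C|{Q}) ⇒ C ⊥̸ V | {Q}.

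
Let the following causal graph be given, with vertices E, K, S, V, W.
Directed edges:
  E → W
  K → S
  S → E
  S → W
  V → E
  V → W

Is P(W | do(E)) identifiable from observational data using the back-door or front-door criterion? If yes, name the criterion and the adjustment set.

P(W|do(E)): backdoor, adjust for {S, V}.

desc(E)\{E}={W}; candidates ⊆ {K,S,V}.
size 0: {}; under {} E still reaches {K,S,V,W} ∋ W.
size 1: {K}, {S}, {V}; under {K} E still reaches {S,V,W} ∋ W.
{S,V}: E⊥W given {S,V} in G with E→· removed — back-door holds.
P(W|do(E)) = Σ_{S,V} P(W|E,S,V)·P(S,V).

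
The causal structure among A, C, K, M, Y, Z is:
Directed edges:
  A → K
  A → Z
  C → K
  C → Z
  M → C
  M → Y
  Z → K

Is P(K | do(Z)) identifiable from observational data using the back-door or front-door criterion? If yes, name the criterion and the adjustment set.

desc(Z)\{Z}={K}; candidates ⊆ {A,C,M,Y}.
size 0: {}; under {} Z still reaches {A,C,K,M,Y} ∋ K.
size 1: {A}, {C}, {M} …(+1); under {A} Z still reaches {C,K,M,Y} ∋ K.
{A,C}: Z⊥K given {A,C} in G with Z→· removed — back-door holds.
P(K|do(Z)) = Σ_{A,C} P(K|Z,A,C)·P(A,C).

P(K|do(Z)): backdoor, adjust for {A, C}.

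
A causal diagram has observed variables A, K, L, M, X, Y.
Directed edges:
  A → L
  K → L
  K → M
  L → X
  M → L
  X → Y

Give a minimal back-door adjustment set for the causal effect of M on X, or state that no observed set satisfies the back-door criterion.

desc(M)\{M}={L,X,Y}; candidates ⊆ {A,K}.
size 0: {}; under {} M still reaches {K,L,X,Y} ∋ X.
{K}: M⊥X given {K} in G with M→· removed — back-door holds.

M→X: minimal back-door set {K}.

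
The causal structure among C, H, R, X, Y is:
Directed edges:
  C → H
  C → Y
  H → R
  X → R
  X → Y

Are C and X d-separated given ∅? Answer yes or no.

Bayes-Ball from C | ∅ reaches {H,R,Y}.
X ∉ reach(C|∅) ⇒ C ⊥ X | ∅.

Yes — C ⊥ X | ∅.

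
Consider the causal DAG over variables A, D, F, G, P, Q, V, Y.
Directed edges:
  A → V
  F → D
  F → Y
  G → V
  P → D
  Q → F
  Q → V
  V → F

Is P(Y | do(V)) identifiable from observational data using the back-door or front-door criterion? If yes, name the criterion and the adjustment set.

desc(V)\{V}={D,F,Y}; candidates ⊆ {A,G,P,Q}.
size 0: {}; under {} V still reaches {A,D,F,G,Q,Y} ∋ Y.
{Q}: V⊥Y given {Q} in G with V→· removed — back-door holds.
P(Y|do(V)) = Σ_{Q} P(Y|V,Q)·P(Q).

P(Y|do(V)): backdoor, adjust for {Q}.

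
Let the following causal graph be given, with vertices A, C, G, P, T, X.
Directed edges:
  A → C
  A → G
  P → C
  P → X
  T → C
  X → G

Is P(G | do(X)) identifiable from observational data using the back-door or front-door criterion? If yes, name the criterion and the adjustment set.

desc(X)\{X}={G}; candidates ⊆ {A,C,P,T}.
∅: X⊥G given ∅ in G with X→· removed — back-door holds.
P(G|do(X)) = P(G|X) — no adjustment needed.

P(G|do(X)): backdoor, adjust for ∅.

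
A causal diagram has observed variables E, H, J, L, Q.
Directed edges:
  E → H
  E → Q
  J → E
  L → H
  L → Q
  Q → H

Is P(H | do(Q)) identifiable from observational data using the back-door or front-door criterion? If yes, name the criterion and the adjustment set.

desc(Q)\{Q}={H}; candidates ⊆ {E,J,L}.
size 0: {}; under {} Q still reaches {E,H,J,L} ∋ H.
size 1: {E}, {J}, {L}; under {E} Q still reaches {H,L} ∋ H.
{E,L}: Q⊥H given {E,L} in G with Q→· removed — back-door holds.
P(H|do(Q)) = Σ_{E,L} P(H|Q,E,L)·P(E,L).

P(H|do(Q)): backdoor, adjust for {E, L}.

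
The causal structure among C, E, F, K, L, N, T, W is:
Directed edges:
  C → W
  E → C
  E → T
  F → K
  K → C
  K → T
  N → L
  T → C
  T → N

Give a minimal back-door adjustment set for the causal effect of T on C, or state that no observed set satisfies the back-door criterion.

T→C: minimal back-door set {E, K}.

desc(T)\{T}={C,L,N,W}; candidates ⊆ {E,F,K}.
size 0: {}; under {} T still reaches {C,E,F,K,W} ∋ C.
size 1: {E}, {F}, {K}; under {E} T still reaches {C,F,K,W} ∋ C.
{E,K}: T⊥C given {E,K} in G with T→· removed — back-door holds.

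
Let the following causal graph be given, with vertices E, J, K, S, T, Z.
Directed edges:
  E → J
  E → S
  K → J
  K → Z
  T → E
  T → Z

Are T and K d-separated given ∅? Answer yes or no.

Bayes-Ball from T | ∅ reaches {E,J,S,Z}.
K ∉ reach(T|∅) ⇒ T ⊥ K | ∅.

Yes — T ⊥ K | ∅.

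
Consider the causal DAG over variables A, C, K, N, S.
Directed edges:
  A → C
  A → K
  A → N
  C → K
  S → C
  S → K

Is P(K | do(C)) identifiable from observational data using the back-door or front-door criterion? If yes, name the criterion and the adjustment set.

desc(C)\{C}={K}; candidates ⊆ {A,N,S}.
size 0: {}; under {} C still reaches {A,K,N,S} ∋ K.
size 1: {A}, {N}, {S}; under {A} C still reaches {K,S} ∋ K.
{A,S}: C⊥K given {A,S} in G with C→· removed — back-door holds.
P(K|do(C)) = Σ_{A,S} P(K|C,A,S)·P(A,S).

P(K|do(C)): backdoor, adjust for {A, S}.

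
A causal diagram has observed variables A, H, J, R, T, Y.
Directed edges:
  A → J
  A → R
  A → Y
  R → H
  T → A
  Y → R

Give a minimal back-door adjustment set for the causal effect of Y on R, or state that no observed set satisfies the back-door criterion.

desc(Y)\{Y}={H,R}; candidates ⊆ {A,J,T}.
size 0: {}; under {} Y still reaches {A,H,J,R,T} ∋ R.
{A}: Y⊥R given {A} in G with Y→· removed — back-door holds.

Y→R: minimal back-door set {A}.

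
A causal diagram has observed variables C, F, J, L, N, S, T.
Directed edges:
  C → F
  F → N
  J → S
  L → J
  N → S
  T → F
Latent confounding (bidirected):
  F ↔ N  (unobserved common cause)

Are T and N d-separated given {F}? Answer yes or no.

No — T and N are d-connected given {F}.

Bayes-Ball from T | {F} reaches {C,N,S}.
N ∈ reach(T|{F}) ⇒ T ⊥̸ N | {F}.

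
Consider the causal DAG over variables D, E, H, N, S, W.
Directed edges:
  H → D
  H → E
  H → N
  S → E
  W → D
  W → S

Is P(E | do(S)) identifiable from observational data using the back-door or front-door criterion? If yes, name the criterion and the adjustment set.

desc(S)\{S}={E}; candidates ⊆ {D,H,N,W}.
∅: S⊥E given ∅ in G with S→· removed — back-door holds.
P(E|do(S)) = P(E|S) — no adjustment needed.

P(E|do(S)): backdoor, adjust for ∅.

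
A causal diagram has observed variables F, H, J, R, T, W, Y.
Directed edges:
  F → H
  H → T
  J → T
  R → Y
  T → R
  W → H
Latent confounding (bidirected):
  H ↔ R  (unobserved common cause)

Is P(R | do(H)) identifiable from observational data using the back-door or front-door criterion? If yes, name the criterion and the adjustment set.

P(R|do(H)): frontdoor, adjust for {T}.

desc(H)\{H}={R,T,Y}; candidates ⊆ {F,J,W}.
H↔R: latent back-door arc(s) into H.
size 0: {}; under {} H still reaches {F,R,W,Y} ∋ R.
size 1: {F}, {J}, {W}; under {F} H still reaches {R,W,Y} ∋ R.
size 2: {F,J}, {F,W}, {J,W}; under {F,J} H still reaches {R,W,Y} ∋ R.
H↔R cannot be blocked by any observed set — no back-door set.
{T}: (i) intercepts every directed H→R path; (ii) no back-door H→{T}; (iii) {H} blocks every back-door {T}→R. Front-door holds.
P(R|do(H)) = Σ_{T} P(T|H) Σ_{H'} P(R|T,H')P(H').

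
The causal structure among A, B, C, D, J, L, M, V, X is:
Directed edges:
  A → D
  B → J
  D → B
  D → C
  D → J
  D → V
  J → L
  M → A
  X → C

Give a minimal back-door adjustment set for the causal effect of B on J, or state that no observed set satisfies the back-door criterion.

desc(B)\{B}={J,L}; candidates ⊆ {A,C,D,M,V,X}.
size 0: {}; under {} B still reaches {A,C,D,J,L,M,V} ∋ J.
{D}: B⊥J given {D} in G with B→· removed — back-door holds.

B→J: minimal back-door set {D}.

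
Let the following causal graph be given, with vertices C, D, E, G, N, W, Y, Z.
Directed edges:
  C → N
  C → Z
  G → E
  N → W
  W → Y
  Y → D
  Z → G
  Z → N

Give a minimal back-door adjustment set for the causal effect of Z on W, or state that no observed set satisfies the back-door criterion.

Z→W: minimal back-door set {C}.

desc(Z)\{Z}={D,E,G,N,W,Y}; candidates ⊆ {C}.
size 0: {}; under {} Z still reaches {C,D,N,W,Y} ∋ W.
{C}: Z⊥W given {C} in G with Z→· removed — back-door holds.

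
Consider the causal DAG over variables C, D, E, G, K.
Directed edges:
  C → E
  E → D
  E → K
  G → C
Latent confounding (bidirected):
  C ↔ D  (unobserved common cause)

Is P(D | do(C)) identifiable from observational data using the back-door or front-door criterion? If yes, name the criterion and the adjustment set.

P(D|do(C)): frontdoor, adjust for {E}.

desc(C)\{C}={D,E,K}; candidates ⊆ {G}.
C↔D: latent back-door arc(s) into C.
size 0: {}; under {} C still reaches {D,G} ∋ D.
size 1: {G}; under {G} C still reaches {D} ∋ D.
C↔D cannot be blocked by any observed set — no back-door set.
{E}: (i) intercepts every directed C→D path; (ii) no back-door C→{E}; (iii) {C} blocks every back-door {E}→D. Front-door holds.
P(D|do(C)) = Σ_{E} P(E|C) Σ_{C'} P(D|E,C')P(C').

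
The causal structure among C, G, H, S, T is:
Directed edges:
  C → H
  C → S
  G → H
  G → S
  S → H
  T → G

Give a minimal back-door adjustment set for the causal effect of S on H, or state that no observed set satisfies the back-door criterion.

desc(S)\{S}={H}; candidates ⊆ {C,G,T}.
size 0: {}; under {} S still reaches {C,G,H,T} ∋ H.
size 1: {C}, {G}, {T}; under {C} S still reaches {G,H,T} ∋ H.
{C,G}: S⊥H given {C,G} in G with S→· removed — back-door holds.

S→H: minimal back-door set {C, G}.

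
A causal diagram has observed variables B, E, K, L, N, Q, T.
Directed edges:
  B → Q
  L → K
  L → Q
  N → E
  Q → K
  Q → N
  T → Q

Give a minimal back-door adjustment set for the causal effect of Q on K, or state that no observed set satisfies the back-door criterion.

desc(Q)\{Q}={E,K,N}; candidates ⊆ {B,L,T}.
size 0: {}; under {} Q still reaches {B,K,L,T} ∋ K.
{L}: Q⊥K given {L} in G with Q→· removed — back-door holds.

Q→K: minimal back-door set {L}.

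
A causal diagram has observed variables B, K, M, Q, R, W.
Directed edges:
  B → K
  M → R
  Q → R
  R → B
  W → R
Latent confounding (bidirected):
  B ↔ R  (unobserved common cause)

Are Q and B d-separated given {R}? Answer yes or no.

Bayes-Ball from Q | {R} reaches {B,K,M,W}.
B ∈ reach(Q|{R}) ⇒ Q ⊥̸ B | {R}.

No — Q and B are d-connected given {R}.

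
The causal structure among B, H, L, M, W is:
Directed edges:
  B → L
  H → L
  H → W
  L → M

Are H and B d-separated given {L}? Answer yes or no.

No — H and B are d-connected given {L}.

Bayes-Ball from H | {L} reaches {B,W}.
B ∈ reach(H|{L}) ⇒ H ⊥̸ B | {L}.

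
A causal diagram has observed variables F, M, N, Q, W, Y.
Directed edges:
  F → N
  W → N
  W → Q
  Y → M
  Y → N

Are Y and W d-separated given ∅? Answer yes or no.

Yes — Y ⊥ W | ∅.

Bayes-Ball from Y | ∅ reaches {M,N}.
W ∉ reach(Y|∅) ⇒ Y ⊥ W | ∅.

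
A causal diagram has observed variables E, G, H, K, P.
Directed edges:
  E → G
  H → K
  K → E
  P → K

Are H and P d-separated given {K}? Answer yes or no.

No — H and P are d-connected given {K}.

Bayes-Ball from H | {K} reaches {P}.
P ∈ reach(H|{K}) ⇒ H ⊥̸ P | {K}.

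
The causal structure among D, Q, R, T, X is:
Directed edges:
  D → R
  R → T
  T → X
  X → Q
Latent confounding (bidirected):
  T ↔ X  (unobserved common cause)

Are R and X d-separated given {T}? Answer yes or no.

No — R and X are d-connected given {T}.

Bayes-Ball from R | {T} reaches {D,Q,X}.
X ∈ reach(R|{T}) ⇒ R ⊥̸ X | {T}.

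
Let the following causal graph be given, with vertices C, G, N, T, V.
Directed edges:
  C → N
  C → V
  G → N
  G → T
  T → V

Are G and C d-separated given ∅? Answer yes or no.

Yes — G ⊥ C | ∅.

Bayes-Ball from G | ∅ reaches {N,T,V}.
C ∉ reach(G|∅) ⇒ G ⊥ C | ∅.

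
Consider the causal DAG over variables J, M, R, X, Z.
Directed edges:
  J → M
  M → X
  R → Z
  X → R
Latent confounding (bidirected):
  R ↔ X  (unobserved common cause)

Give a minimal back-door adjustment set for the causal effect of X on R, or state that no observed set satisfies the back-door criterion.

desc(X)\{X}={R,Z}; candidates ⊆ {J,M}.
X↔R: latent back-door arc(s) into X.
size 0: {}; under {} X still reaches {J,M,R,Z} ∋ R.
size 1: {J}, {M}; under {J} X still reaches {M,R,Z} ∋ R.
size 2: {J,M}; under {J,M} X still reaches {R,Z} ∋ R.
X↔R cannot be blocked by any observed set — no back-door set.

X→R: no observed back-door set.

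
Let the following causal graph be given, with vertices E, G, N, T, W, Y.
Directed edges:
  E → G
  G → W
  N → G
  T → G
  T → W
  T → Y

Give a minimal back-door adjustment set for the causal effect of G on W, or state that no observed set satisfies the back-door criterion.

G→W: minimal back-door set {T}.

desc(G)\{G}={W}; candidates ⊆ {E,N,T,Y}.
size 0: {}; under {} G still reaches {E,N,T,W,Y} ∋ W.
{T}: G⊥W given {T} in G with G→· removed — back-door holds.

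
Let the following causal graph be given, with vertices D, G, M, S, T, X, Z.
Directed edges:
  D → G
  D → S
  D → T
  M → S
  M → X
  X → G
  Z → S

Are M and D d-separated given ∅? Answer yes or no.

Yes — M ⊥ D | ∅.

Bayes-Ball from M | ∅ reaches {G,S,X}.
D ∉ reach(M|∅) ⇒ M ⊥ D | ∅.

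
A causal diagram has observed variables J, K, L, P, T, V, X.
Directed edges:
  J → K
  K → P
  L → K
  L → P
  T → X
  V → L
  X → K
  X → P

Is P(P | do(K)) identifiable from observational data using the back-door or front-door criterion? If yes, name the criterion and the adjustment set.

P(P|do(K)): backdoor, adjust for {L, X}.

desc(K)\{K}={P}; candidates ⊆ {J,L,T,V,X}.
size 0: {}; under {} K still reaches {J,L,P,T,V,X} ∋ P.
size 1: {J}, {L}, {T} …(+2); under {J} K still reaches {L,P,T,V,X} ∋ P.
{L,X}: K⊥P given {L,X} in G with K→· removed — back-door holds.
P(P|do(K)) = Σ_{L,X} P(P|K,L,X)·P(L,X).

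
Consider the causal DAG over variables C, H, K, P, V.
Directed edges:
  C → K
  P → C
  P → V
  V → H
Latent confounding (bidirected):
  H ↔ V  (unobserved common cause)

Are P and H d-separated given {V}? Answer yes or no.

Bayes-Ball from P | {V} reaches {C,H,K}.
H ∈ reach(P|{V}) ⇒ P ⊥̸ H | {V}.

No — P and H are d-connected given {V}.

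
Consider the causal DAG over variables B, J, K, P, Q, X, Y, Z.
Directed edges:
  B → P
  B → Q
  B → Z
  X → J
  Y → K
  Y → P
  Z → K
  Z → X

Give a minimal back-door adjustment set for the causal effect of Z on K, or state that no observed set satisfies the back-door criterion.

desc(Z)\{Z}={J,K,X}; candidates ⊆ {B,P,Q,Y}.
∅: Z⊥K given ∅ in G with Z→· removed — back-door holds.

Z→K: minimal back-door set ∅.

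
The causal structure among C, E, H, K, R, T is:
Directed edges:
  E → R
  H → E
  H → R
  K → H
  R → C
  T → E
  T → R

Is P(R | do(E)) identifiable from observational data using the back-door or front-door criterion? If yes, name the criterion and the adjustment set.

P(R|do(E)): backdoor, adjust for {H, T}.

desc(E)\{E}={C,R}; candidates ⊆ {H,K,T}.
size 0: {}; under {} E still reaches {C,H,K,R,T} ∋ R.
size 1: {H}, {K}, {T}; under {H} E still reaches {C,R,T} ∋ R.
{H,T}: E⊥R given {H,T} in G with E→· removed — back-door holds.
P(R|do(E)) = Σ_{H,T} P(R|E,H,T)·P(H,T).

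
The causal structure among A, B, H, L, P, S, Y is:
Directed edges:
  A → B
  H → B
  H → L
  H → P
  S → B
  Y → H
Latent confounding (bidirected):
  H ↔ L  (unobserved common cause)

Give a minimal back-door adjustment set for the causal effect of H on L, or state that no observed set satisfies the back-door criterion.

H→L: no observed back-door set.

desc(H)\{H}={B,L,P}; candidates ⊆ {A,S,Y}.
H↔L: latent back-door arc(s) into H.
size 0: {}; under {} H still reaches {L,Y} ∋ L.
size 1: {A}, {S}, {Y}; under {A} H still reaches {L,Y} ∋ L.
size 2: {A,S}, {A,Y}, {S,Y}; under {A,S} H still reaches {L,Y} ∋ L.
H↔L cannot be blocked by any observed set — no back-door set.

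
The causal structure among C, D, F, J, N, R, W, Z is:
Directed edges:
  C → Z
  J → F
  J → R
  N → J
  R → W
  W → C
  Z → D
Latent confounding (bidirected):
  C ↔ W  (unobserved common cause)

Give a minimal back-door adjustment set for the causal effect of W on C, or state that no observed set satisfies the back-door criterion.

W→C: no observed back-door set.

desc(W)\{W}={C,D,Z}; candidates ⊆ {F,J,N,R}.
W↔C: latent back-door arc(s) into W.
size 0: {}; under {} W still reaches {C,D,F,J,N,R,Z} ∋ C.
size 1: {F}, {J}, {N} …(+1); under {F} W still reaches {C,D,J,N,R,Z} ∋ C.
size 2: {F,J}, {F,N}, {F,R} …(+3); under {F,J} W still reaches {C,D,R,Z} ∋ C.
W↔C cannot be blocked by any observed set — no back-door set.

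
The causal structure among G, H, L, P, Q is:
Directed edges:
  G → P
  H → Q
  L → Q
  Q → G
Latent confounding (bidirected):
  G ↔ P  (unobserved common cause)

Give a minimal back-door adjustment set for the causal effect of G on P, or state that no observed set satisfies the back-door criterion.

G→P: no observed back-door set.

desc(G)\{G}={P}; candidates ⊆ {H,L,Q}.
G↔P: latent back-door arc(s) into G.
size 0: {}; under {} G still reaches {H,L,P,Q} ∋ P.
size 1: {H}, {L}, {Q}; under {H} G still reaches {L,P,Q} ∋ P.
size 2: {H,L}, {H,Q}, {L,Q}; under {H,L} G still reaches {P,Q} ∋ P.
G↔P cannot be blocked by any observed set — no back-door set.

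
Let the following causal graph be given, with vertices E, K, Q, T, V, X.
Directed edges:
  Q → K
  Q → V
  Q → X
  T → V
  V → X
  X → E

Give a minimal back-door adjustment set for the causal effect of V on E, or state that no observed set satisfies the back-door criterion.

V→E: minimal back-door set {Q}.

desc(V)\{V}={E,X}; candidates ⊆ {K,Q,T}.
size 0: {}; under {} V still reaches {E,K,Q,T,X} ∋ E.
{Q}: V⊥E given {Q} in G with V→· removed — back-door holds.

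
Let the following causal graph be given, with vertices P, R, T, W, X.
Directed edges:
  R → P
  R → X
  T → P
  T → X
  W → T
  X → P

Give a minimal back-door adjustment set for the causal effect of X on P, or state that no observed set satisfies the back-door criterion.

desc(X)\{X}={P}; candidates ⊆ {R,T,W}.
size 0: {}; under {} X still reaches {P,R,T,W} ∋ P.
size 1: {R}, {T}, {W}; under {R} X still reaches {P,T,W} ∋ P.
{R,T}: X⊥P given {R,T} in G with X→· removed — back-door holds.

X→P: minimal back-door set {R, T}.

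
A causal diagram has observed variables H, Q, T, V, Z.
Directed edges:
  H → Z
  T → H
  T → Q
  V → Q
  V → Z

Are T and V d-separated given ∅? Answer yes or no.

Yes — T ⊥ V | ∅.

Bayes-Ball from T | ∅ reaches {H,Q,Z}.
V ∉ reach(T|∅) ⇒ T ⊥ V | ∅.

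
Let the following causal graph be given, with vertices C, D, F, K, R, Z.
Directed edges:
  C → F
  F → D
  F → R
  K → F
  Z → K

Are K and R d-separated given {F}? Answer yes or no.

Yes — K ⊥ R | {F}.

Bayes-Ball from K | {F} reaches {C,Z}.
R ∉ reach(K|{F}) ⇒ K ⊥ R | {F}.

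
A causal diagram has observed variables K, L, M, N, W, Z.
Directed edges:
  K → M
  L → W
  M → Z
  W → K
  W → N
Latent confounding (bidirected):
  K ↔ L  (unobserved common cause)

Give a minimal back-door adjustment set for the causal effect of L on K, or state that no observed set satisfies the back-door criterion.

desc(L)\{L}={K,M,N,W,Z}; candidates ⊆ {—}.
L↔K: latent back-door arc(s) into L.
size 0: {}; under {} L still reaches {K,M,Z} ∋ K.
L↔K cannot be blocked by any observed set — no back-door set.

L→K: no observed back-door set.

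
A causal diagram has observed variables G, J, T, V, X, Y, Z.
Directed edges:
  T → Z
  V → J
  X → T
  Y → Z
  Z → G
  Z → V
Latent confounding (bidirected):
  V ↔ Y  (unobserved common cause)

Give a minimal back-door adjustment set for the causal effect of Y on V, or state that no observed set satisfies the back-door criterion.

Y→V: no observed back-door set.

desc(Y)\{Y}={G,J,V,Z}; candidates ⊆ {T,X}.
Y↔V: latent back-door arc(s) into Y.
size 0: {}; under {} Y still reaches {J,V} ∋ V.
size 1: {T}, {X}; under {T} Y still reaches {J,V} ∋ V.
size 2: {T,X}; under {T,X} Y still reaches {J,V} ∋ V.
Y↔V cannot be blocked by any observed set — no back-door set.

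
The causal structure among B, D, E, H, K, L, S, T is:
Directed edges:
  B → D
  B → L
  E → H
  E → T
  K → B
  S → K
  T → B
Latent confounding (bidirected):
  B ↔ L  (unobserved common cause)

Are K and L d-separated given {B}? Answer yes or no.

No — K and L are d-connected given {B}.

Bayes-Ball from K | {B} reaches {E,H,L,S,T}.
L ∈ reach(K|{B}) ⇒ K ⊥̸ L | {B}.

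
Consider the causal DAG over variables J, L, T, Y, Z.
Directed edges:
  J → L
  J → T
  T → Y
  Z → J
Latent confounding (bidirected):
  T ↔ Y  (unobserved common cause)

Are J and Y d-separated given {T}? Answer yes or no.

Bayes-Ball from J | {T} reaches {L,Y,Z}.
Y ∈ reach(J|{T}) ⇒ J ⊥̸ Y | {T}.

No — J and Y are d-connected given {T}.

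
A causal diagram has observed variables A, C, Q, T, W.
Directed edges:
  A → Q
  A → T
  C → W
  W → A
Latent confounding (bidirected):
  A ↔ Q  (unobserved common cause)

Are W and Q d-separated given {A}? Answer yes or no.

Bayes-Ball from W | {A} reaches {C,Q}.
Q ∈ reach(W|{A}) ⇒ W ⊥̸ Q | {A}.

No — W and Q are d-connected given {A}.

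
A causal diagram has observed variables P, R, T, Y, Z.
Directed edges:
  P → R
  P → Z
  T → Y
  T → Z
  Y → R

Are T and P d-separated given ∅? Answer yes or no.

Bayes-Ball from T | ∅ reaches {R,Y,Z}.
P ∉ reach(T|∅) ⇒ T ⊥ P | ∅.

Yes — T ⊥ P | ∅.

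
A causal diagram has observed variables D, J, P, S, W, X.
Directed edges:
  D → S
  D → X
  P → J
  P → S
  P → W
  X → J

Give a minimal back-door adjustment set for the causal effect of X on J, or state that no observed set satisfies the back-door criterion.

desc(X)\{X}={J}; candidates ⊆ {D,P,S,W}.
∅: X⊥J given ∅ in G with X→· removed — back-door holds.

X→J: minimal back-door set ∅.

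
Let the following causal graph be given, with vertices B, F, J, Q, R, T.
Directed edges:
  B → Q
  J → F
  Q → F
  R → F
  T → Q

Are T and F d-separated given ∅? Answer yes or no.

No — T and F are d-connected given ∅.

Bayes-Ball from T | ∅ reaches {F,Q}.
F ∈ reach(T|∅) ⇒ T ⊥̸ F | ∅.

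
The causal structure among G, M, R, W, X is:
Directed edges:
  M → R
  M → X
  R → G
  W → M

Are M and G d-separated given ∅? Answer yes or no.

Bayes-Ball from M | ∅ reaches {G,R,W,X}.
G ∈ reach(M|∅) ⇒ M ⊥̸ G | ∅.

No — M and G are d-connected given ∅.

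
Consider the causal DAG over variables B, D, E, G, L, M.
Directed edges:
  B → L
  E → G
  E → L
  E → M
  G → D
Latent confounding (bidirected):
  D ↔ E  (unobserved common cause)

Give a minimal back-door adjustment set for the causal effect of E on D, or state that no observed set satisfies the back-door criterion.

E→D: no observed back-door set.

desc(E)\{E}={D,G,L,M}; candidates ⊆ {B}.
E↔D: latent back-door arc(s) into E.
size 0: {}; under {} E still reaches {D} ∋ D.
size 1: {B}; under {B} E still reaches {D} ∋ D.
E↔D cannot be blocked by any observed set — no back-door set.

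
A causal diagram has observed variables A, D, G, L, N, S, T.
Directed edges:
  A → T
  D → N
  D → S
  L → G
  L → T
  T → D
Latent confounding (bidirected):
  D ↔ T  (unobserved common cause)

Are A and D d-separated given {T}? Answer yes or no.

Bayes-Ball from A | {T} reaches {D,G,L,N,S}.
D ∈ reach(A|{T}) ⇒ A ⊥̸ D | {T}.

No — A and D are d-connected given {T}.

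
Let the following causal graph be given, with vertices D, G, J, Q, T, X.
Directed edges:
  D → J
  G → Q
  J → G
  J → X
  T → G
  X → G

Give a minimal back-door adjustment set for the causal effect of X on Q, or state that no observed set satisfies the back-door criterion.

X→Q: minimal back-door set {J}.

desc(X)\{X}={G,Q}; candidates ⊆ {D,J,T}.
size 0: {}; under {} X still reaches {D,G,J,Q} ∋ Q.
{J}: X⊥Q given {J} in G with X→· removed — back-door holds.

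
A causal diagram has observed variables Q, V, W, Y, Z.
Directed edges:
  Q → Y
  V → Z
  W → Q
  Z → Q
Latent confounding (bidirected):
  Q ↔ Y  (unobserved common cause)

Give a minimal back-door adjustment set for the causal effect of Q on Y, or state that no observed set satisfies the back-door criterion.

Q→Y: no observed back-door set.

desc(Q)\{Q}={Y}; candidates ⊆ {V,W,Z}.
Q↔Y: latent back-door arc(s) into Q.
size 0: {}; under {} Q still reaches {V,W,Y,Z} ∋ Y.
size 1: {V}, {W}, {Z}; under {V} Q still reaches {W,Y,Z} ∋ Y.
size 2: {V,W}, {V,Z}, {W,Z}; under {V,W} Q still reaches {Y,Z} ∋ Y.
Q↔Y cannot be blocked by any observed set — no back-door set.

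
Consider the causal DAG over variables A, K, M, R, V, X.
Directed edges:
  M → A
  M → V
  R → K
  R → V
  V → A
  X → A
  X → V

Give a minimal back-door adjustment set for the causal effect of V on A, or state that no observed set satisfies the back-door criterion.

V→A: minimal back-door set {M, X}.

desc(V)\{V}={A}; candidates ⊆ {K,M,R,X}.
size 0: {}; under {} V still reaches {A,K,M,R,X} ∋ A.
size 1: {K}, {M}, {R} …(+1); under {K} V still reaches {A,M,R,X} ∋ A.
{M,X}: V⊥A given {M,X} in G with V→· removed — back-door holds.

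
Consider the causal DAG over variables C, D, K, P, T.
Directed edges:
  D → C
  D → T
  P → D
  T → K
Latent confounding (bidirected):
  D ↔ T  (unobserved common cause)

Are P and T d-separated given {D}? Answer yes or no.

Bayes-Ball from P | {D} reaches {K,T}.
T ∈ reach(P|{D}) ⇒ P ⊥̸ T | {D}.

No — P and T are d-connected given {D}.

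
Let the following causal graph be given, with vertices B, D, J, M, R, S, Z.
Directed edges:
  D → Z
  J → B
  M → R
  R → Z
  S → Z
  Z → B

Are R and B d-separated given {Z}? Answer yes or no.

Yes — R ⊥ B | {Z}.

Bayes-Ball from R | {Z} reaches {D,M,S}.
B ∉ reach(R|{Z}) ⇒ R ⊥ B | {Z}.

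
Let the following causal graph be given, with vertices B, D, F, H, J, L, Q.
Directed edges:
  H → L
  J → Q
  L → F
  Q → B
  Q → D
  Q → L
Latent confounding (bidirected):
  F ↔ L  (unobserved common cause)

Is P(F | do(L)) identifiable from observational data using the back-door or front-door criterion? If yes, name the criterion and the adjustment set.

P(F|do(L)): not identifiable (no BD/FD set).

desc(L)\{L}={F}; candidates ⊆ {B,D,H,J,Q}.
L↔F: latent back-door arc(s) into L.
size 0: {}; under {} L still reaches {B,D,F,H,J,Q} ∋ F.
size 1: {B}, {D}, {H} …(+2); under {B} L still reaches {D,F,H,J,Q} ∋ F.
size 2: {B,D}, {B,H}, {B,J} …(+7); under {B,D} L still reaches {F,H,J,Q} ∋ F.
L↔F cannot be blocked by any observed set — no back-door set.
No mediator lies on a directed L→…→F path.
Neither criterion identifies P(F|do(L)) in this graph.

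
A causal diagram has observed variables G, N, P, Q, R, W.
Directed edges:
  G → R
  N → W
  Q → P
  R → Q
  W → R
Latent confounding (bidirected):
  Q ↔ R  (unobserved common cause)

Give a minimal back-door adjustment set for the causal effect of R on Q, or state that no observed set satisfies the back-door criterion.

R→Q: no observed back-door set.

desc(R)\{R}={P,Q}; candidates ⊆ {G,N,W}.
R↔Q: latent back-door arc(s) into R.
size 0: {}; under {} R still reaches {G,N,P,Q,W} ∋ Q.
size 1: {G}, {N}, {W}; under {G} R still reaches {N,P,Q,W} ∋ Q.
size 2: {G,N}, {G,W}, {N,W}; under {G,N} R still reaches {P,Q,W} ∋ Q.
R↔Q cannot be blocked by any observed set — no back-door set.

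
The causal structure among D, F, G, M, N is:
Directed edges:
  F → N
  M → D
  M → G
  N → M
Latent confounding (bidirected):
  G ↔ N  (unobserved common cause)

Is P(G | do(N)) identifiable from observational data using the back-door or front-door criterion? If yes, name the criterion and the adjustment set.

desc(N)\{N}={D,G,M}; candidates ⊆ {F}.
N↔G: latent back-door arc(s) into N.
size 0: {}; under {} N still reaches {F,G} ∋ G.
size 1: {F}; under {F} N still reaches {G} ∋ G.
N↔G cannot be blocked by any observed set — no back-door set.
{M}: (i) intercepts every directed N→G path; (ii) no back-door N→{M}; (iii) {N} blocks every back-door {M}→G. Front-door holds.
P(G|do(N)) = Σ_{M} P(M|N) Σ_{N'} P(G|M,N')P(N').

P(G|do(N)): frontdoor, adjust for {M}.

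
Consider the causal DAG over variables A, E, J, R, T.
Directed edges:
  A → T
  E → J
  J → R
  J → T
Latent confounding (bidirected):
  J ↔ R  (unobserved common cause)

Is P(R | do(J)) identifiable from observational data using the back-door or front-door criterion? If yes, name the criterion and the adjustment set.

desc(J)\{J}={R,T}; candidates ⊆ {A,E}.
J↔R: latent back-door arc(s) into J.
size 0: {}; under {} J still reaches {E,R} ∋ R.
size 1: {A}, {E}; under {A} J still reaches {E,R} ∋ R.
size 2: {A,E}; under {A,E} J still reaches {R} ∋ R.
J↔R cannot be blocked by any observed set — no back-door set.
No mediator lies on a directed J→…→R path.
Neither criterion identifies P(R|do(J)) in this graph.

P(R|do(J)): not identifiable (no BD/FD set).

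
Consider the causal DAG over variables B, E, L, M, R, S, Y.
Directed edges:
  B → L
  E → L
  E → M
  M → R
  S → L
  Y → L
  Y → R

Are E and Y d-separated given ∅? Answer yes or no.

Yes — E ⊥ Y | ∅.

Bayes-Ball from E | ∅ reaches {L,M,R}.
Y ∉ reach(E|∅) ⇒ E ⊥ Y | ∅.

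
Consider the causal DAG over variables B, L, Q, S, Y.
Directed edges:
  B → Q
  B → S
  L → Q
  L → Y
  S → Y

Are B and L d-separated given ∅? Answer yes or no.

Yes — B ⊥ L | ∅.

Bayes-Ball from B | ∅ reaches {Q,S,Y}.
L ∉ reach(B|∅) ⇒ B ⊥ L | ∅.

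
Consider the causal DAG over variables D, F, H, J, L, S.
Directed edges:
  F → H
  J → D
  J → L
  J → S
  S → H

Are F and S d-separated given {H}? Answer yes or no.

No — F and S are d-connected given {H}.

Bayes-Ball from F | {H} reaches {D,J,L,S}.
S ∈ reach(F|{H}) ⇒ F ⊥̸ S | {H}.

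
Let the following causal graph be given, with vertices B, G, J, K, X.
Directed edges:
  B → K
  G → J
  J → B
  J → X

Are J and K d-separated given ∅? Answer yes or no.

No — J and K are d-connected given ∅.

Bayes-Ball from J | ∅ reaches {B,G,K,X}.
K ∈ reach(J|∅) ⇒ J ⊥̸ K | ∅.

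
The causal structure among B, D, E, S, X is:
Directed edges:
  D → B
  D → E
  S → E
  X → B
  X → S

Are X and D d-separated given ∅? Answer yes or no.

Yes — X ⊥ D | ∅.

Bayes-Ball from X | ∅ reaches {B,E,S}.
D ∉ reach(X|∅) ⇒ X ⊥ D | ∅.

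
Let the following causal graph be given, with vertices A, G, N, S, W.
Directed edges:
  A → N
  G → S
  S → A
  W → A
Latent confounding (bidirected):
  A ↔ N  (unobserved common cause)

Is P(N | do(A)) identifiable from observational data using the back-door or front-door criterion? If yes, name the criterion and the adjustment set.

desc(A)\{A}={N}; candidates ⊆ {G,S,W}.
A↔N: latent back-door arc(s) into A.
size 0: {}; under {} A still reaches {G,N,S,W} ∋ N.
size 1: {G}, {S}, {W}; under {G} A still reaches {N,S,W} ∋ N.
size 2: {G,S}, {G,W}, {S,W}; under {G,S} A still reaches {N,W} ∋ N.
A↔N cannot be blocked by any observed set — no back-door set.
No mediator lies on a directed A→…→N path.
Neither criterion identifies P(N|do(A)) in this graph.

P(N|do(A)): not identifiable (no BD/FD set).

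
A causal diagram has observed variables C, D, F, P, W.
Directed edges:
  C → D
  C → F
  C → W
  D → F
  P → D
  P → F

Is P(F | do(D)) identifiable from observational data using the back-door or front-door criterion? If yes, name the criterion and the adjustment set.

desc(D)\{D}={F}; candidates ⊆ {C,P,W}.
size 0: {}; under {} D still reaches {C,F,P,W} ∋ F.
size 1: {C}, {P}, {W}; under {C} D still reaches {F,P} ∋ F.
{C,P}: D⊥F given {C,P} in G with D→· removed — back-door holds.
P(F|do(D)) = Σ_{C,P} P(F|D,C,P)·P(C,P).

P(F|do(D)): backdoor, adjust for {C, P}.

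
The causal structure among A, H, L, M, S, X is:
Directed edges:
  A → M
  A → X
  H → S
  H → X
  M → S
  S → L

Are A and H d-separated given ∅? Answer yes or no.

Bayes-Ball from A | ∅ reaches {L,M,S,X}.
H ∉ reach(A|∅) ⇒ A ⊥ H | ∅.

Yes — A ⊥ H | ∅.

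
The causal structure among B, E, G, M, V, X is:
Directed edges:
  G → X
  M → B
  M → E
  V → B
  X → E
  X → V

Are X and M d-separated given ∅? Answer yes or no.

Bayes-Ball from X | ∅ reaches {B,E,G,V}.
M ∉ reach(X|∅) ⇒ X ⊥ M | ∅.

Yes — X ⊥ M | ∅.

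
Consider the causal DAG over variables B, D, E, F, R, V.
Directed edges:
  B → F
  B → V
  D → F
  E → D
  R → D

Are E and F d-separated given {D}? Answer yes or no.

Bayes-Ball from E | {D} reaches {R}.
F ∉ reach(E|{D}) ⇒ E ⊥ F | {D}.

Yes — E ⊥ F | {D}.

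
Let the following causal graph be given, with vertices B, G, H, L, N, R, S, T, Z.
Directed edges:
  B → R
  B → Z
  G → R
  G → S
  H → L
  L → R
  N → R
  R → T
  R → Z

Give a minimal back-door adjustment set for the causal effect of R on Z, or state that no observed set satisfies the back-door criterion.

R→Z: minimal back-door set {B}.

desc(R)\{R}={T,Z}; candidates ⊆ {B,G,H,L,N,S}.
size 0: {}; under {} R still reaches {B,G,H,L,N,S,Z} ∋ Z.
{B}: R⊥Z given {B} in G with R→· removed — back-door holds.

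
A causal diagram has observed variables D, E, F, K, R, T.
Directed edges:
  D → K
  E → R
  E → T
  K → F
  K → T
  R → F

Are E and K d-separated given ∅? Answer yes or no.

Yes — E ⊥ K | ∅.

Bayes-Ball from E | ∅ reaches {F,R,T}.
K ∉ reach(E|∅) ⇒ E ⊥ K | ∅.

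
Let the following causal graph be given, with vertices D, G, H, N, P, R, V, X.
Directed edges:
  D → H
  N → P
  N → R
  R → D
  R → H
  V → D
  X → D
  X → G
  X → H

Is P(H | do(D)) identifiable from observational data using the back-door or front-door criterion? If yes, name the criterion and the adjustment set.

desc(D)\{D}={H}; candidates ⊆ {G,N,P,R,V,X}.
size 0: {}; under {} D still reaches {G,H,N,P,R,V,X} ∋ H.
size 1: {G}, {N}, {P} …(+3); under {G} D still reaches {H,N,P,R,V,X} ∋ H.
{R,X}: D⊥H given {R,X} in G with D→· removed — back-door holds.
P(H|do(D)) = Σ_{R,X} P(H|D,R,X)·P(R,X).

P(H|do(D)): backdoor, adjust for {R, X}.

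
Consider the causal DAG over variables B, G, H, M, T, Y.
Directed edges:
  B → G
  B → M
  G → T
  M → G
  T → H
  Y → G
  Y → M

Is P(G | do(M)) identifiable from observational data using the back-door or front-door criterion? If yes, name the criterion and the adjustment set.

P(G|do(M)): backdoor, adjust for {B, Y}.

desc(M)\{M}={G,H,T}; candidates ⊆ {B,Y}.
size 0: {}; under {} M still reaches {B,G,H,T,Y} ∋ G.
size 1: {B}, {Y}; under {B} M still reaches {G,H,T,Y} ∋ G.
{B,Y}: M⊥G given {B,Y} in G with M→· removed — back-door holds.
P(G|do(M)) = Σ_{B,Y} P(G|M,B,Y)·P(B,Y).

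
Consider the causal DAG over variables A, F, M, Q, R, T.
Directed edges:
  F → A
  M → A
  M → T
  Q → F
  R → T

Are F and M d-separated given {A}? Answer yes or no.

Bayes-Ball from F | {A} reaches {M,Q,T}.
M ∈ reach(F|{A}) ⇒ F ⊥̸ M | {A}.

No — F and M are d-connected given {A}.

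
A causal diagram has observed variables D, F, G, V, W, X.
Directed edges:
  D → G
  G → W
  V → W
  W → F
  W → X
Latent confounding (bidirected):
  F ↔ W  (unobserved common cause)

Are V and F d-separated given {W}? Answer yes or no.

No — V and F are d-connected given {W}.

Bayes-Ball from V | {W} reaches {D,F,G}.
F ∈ reach(V|{W}) ⇒ V ⊥̸ F | {W}.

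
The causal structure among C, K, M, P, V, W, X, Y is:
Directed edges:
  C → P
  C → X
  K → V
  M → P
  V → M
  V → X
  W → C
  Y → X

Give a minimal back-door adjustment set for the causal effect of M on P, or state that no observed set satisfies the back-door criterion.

desc(M)\{M}={P}; candidates ⊆ {C,K,V,W,X,Y}.
∅: M⊥P given ∅ in G with M→· removed — back-door holds.

M→P: minimal back-door set ∅.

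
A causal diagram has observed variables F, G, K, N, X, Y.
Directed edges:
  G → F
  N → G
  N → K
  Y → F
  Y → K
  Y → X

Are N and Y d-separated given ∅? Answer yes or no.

Bayes-Ball from N | ∅ reaches {F,G,K}.
Y ∉ reach(N|∅) ⇒ N ⊥ Y | ∅.

Yes — N ⊥ Y | ∅.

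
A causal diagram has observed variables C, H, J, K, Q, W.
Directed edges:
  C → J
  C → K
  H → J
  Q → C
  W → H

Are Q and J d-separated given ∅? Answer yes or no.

No — Q and J are d-connected given ∅.

Bayes-Ball from Q | ∅ reaches {C,J,K}.
J ∈ reach(Q|∅) ⇒ Q ⊥̸ J | ∅.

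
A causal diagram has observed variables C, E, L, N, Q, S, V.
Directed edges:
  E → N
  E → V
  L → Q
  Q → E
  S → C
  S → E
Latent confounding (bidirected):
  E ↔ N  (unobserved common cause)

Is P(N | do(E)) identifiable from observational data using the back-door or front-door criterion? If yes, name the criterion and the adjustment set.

desc(E)\{E}={N,V}; candidates ⊆ {C,L,Q,S}.
E↔N: latent back-door arc(s) into E.
size 0: {}; under {} E still reaches {C,L,N,Q,S} ∋ N.
size 1: {C}, {L}, {Q} …(+1); under {C} E still reaches {L,N,Q,S} ∋ N.
size 2: {C,L}, {C,Q}, {C,S} …(+3); under {C,L} E still reaches {N,Q,S} ∋ N.
E↔N cannot be blocked by any observed set — no back-door set.
No mediator lies on a directed E→…→N path.
Neither criterion identifies P(N|do(E)) in this graph.

P(N|do(E)): not identifiable (no BD/FD set).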